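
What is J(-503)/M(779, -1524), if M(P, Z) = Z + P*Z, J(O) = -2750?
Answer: 275/118872 ≈ 0.0023134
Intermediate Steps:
J(-503)/M(779, -1524) = -2750*(-1/(1524*(1 + 779))) = -2750/((-1524*780)) = -2750/(-1188720) = -2750*(-1/1188720) = 275/118872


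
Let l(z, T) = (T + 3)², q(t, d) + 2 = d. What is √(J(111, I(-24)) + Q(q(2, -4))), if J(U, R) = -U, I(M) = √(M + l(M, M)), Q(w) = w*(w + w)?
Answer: I*√39 ≈ 6.245*I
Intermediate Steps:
q(t, d) = -2 + d
Q(w) = 2*w² (Q(w) = w*(2*w) = 2*w²)
l(z, T) = (3 + T)²
I(M) = √(M + (3 + M)²)
√(J(111, I(-24)) + Q(q(2, -4))) = √(-1*111 + 2*(-2 - 4)²) = √(-111 + 2*(-6)²) = √(-111 + 2*36) = √(-111 + 72) = √(-39) = I*√39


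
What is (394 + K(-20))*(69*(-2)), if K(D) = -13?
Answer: -52578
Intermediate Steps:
(394 + K(-20))*(69*(-2)) = (394 - 13)*(69*(-2)) = 381*(-138) = -52578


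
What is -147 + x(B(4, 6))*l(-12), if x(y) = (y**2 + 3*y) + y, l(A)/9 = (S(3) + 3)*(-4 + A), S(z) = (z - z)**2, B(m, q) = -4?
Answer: -147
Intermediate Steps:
S(z) = 0 (S(z) = 0**2 = 0)
l(A) = -108 + 27*A (l(A) = 9*((0 + 3)*(-4 + A)) = 9*(3*(-4 + A)) = 9*(-12 + 3*A) = -108 + 27*A)
x(y) = y**2 + 4*y
-147 + x(B(4, 6))*l(-12) = -147 + (-4*(4 - 4))*(-108 + 27*(-12)) = -147 + (-4*0)*(-108 - 324) = -147 + 0*(-432) = -147 + 0 = -147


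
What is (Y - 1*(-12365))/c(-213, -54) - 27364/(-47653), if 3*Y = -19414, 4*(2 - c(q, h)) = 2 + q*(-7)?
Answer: -3248304152/212294115 ≈ -15.301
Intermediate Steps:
c(q, h) = 3/2 + 7*q/4 (c(q, h) = 2 - (2 + q*(-7))/4 = 2 - (2 - 7*q)/4 = 2 + (-1/2 + 7*q/4) = 3/2 + 7*q/4)
Y = -19414/3 (Y = (1/3)*(-19414) = -19414/3 ≈ -6471.3)
(Y - 1*(-12365))/c(-213, -54) - 27364/(-47653) = (-19414/3 - 1*(-12365))/(3/2 + (7/4)*(-213)) - 27364/(-47653) = (-19414/3 + 12365)/(3/2 - 1491/4) - 27364*(-1/47653) = 17681/(3*(-1485/4)) + 27364/47653 = (17681/3)*(-4/1485) + 27364/47653 = -70724/4455 + 27364/47653 = -3248304152/212294115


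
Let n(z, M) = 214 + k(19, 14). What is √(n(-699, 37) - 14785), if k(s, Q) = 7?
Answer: 2*I*√3641 ≈ 120.68*I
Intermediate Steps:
n(z, M) = 221 (n(z, M) = 214 + 7 = 221)
√(n(-699, 37) - 14785) = √(221 - 14785) = √(-14564) = 2*I*√3641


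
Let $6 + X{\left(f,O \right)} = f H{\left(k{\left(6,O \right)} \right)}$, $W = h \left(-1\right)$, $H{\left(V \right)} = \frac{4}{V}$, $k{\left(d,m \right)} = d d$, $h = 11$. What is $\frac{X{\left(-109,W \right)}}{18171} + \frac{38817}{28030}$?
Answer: $\frac{6343524473}{4583998170} \approx 1.3838$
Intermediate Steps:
$k{\left(d,m \right)} = d^{2}$
$W = -11$ ($W = 11 \left(-1\right) = -11$)
$X{\left(f,O \right)} = -6 + \frac{f}{9}$ ($X{\left(f,O \right)} = -6 + f \frac{4}{6^{2}} = -6 + f \frac{4}{36} = -6 + f 4 \cdot \frac{1}{36} = -6 + f \frac{1}{9} = -6 + \frac{f}{9}$)
$\frac{X{\left(-109,W \right)}}{18171} + \frac{38817}{28030} = \frac{-6 + \frac{1}{9} \left(-109\right)}{18171} + \frac{38817}{28030} = \left(-6 - \frac{109}{9}\right) \frac{1}{18171} + 38817 \cdot \frac{1}{28030} = \left(- \frac{163}{9}\right) \frac{1}{18171} + \frac{38817}{28030} = - \frac{163}{163539} + \frac{38817}{28030} = \frac{6343524473}{4583998170}$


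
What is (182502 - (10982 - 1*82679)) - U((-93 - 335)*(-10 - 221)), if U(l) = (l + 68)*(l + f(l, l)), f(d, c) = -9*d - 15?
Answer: 78254573823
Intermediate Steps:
f(d, c) = -15 - 9*d
U(l) = (-15 - 8*l)*(68 + l) (U(l) = (l + 68)*(l + (-15 - 9*l)) = (68 + l)*(-15 - 8*l) = (-15 - 8*l)*(68 + l))
(182502 - (10982 - 1*82679)) - U((-93 - 335)*(-10 - 221)) = (182502 - (10982 - 1*82679)) - (-1020 - 559*(-93 - 335)*(-10 - 221) - 8*(-93 - 335)**2*(-10 - 221)**2) = (182502 - (10982 - 82679)) - (-1020 - (-239252)*(-231) - 8*(-428*(-231))**2) = (182502 - 1*(-71697)) - (-1020 - 559*98868 - 8*98868**2) = (182502 + 71697) - (-1020 - 55267212 - 8*9774881424) = 254199 - (-1020 - 55267212 - 78199051392) = 254199 - 1*(-78254319624) = 254199 + 78254319624 = 78254573823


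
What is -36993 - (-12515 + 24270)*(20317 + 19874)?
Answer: -472482198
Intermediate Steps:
-36993 - (-12515 + 24270)*(20317 + 19874) = -36993 - 11755*40191 = -36993 - 1*472445205 = -36993 - 472445205 = -472482198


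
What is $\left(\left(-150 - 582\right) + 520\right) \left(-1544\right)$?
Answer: $327328$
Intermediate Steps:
$\left(\left(-150 - 582\right) + 520\right) \left(-1544\right) = \left(-732 + 520\right) \left(-1544\right) = \left(-212\right) \left(-1544\right) = 327328$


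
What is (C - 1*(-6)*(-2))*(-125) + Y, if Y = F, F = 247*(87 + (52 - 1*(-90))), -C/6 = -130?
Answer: -39437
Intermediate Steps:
C = 780 (C = -6*(-130) = 780)
F = 56563 (F = 247*(87 + (52 + 90)) = 247*(87 + 142) = 247*229 = 56563)
Y = 56563
(C - 1*(-6)*(-2))*(-125) + Y = (780 - 1*(-6)*(-2))*(-125) + 56563 = (780 + 6*(-2))*(-125) + 56563 = (780 - 12)*(-125) + 56563 = 768*(-125) + 56563 = -96000 + 56563 = -39437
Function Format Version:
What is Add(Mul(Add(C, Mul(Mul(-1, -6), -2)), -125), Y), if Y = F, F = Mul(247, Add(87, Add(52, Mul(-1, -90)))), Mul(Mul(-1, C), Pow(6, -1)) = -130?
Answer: -39437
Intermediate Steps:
C = 780 (C = Mul(-6, -130) = 780)
F = 56563 (F = Mul(247, Add(87, Add(52, 90))) = Mul(247, Add(87, 142)) = Mul(247, 229) = 56563)
Y = 56563
Add(Mul(Add(C, Mul(Mul(-1, -6), -2)), -125), Y) = Add(Mul(Add(780, Mul(Mul(-1, -6), -2)), -125), 56563) = Add(Mul(Add(780, Mul(6, -2)), -125), 56563) = Add(Mul(Add(780, -12), -125), 56563) = Add(Mul(768, -125), 56563) = Add(-96000, 56563) = -39437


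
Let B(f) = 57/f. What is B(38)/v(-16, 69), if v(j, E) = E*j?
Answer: -1/736 ≈ -0.0013587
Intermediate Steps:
B(38)/v(-16, 69) = (57/38)/((69*(-16))) = (57*(1/38))/(-1104) = (3/2)*(-1/1104) = -1/736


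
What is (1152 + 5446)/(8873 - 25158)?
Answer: -6598/16285 ≈ -0.40516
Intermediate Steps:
(1152 + 5446)/(8873 - 25158) = 6598/(-16285) = 6598*(-1/16285) = -6598/16285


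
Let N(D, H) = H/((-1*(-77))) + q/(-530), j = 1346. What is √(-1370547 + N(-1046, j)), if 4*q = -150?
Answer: I*√91302265224401/8162 ≈ 1170.7*I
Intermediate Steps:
q = -75/2 (q = (¼)*(-150) = -75/2 ≈ -37.500)
N(D, H) = 15/212 + H/77 (N(D, H) = H/((-1*(-77))) - 75/2/(-530) = H/77 - 75/2*(-1/530) = H*(1/77) + 15/212 = H/77 + 15/212 = 15/212 + H/77)
√(-1370547 + N(-1046, j)) = √(-1370547 + (15/212 + (1/77)*1346)) = √(-1370547 + (15/212 + 1346/77)) = √(-1370547 + 286507/16324) = √(-22372522721/16324) = I*√91302265224401/8162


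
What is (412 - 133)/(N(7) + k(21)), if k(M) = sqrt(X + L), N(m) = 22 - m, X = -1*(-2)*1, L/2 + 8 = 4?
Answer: 1395/77 - 93*I*sqrt(6)/77 ≈ 18.117 - 2.9585*I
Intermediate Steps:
L = -8 (L = -16 + 2*4 = -16 + 8 = -8)
X = 2 (X = 2*1 = 2)
k(M) = I*sqrt(6) (k(M) = sqrt(2 - 8) = sqrt(-6) = I*sqrt(6))
(412 - 133)/(N(7) + k(21)) = (412 - 133)/((22 - 1*7) + I*sqrt(6)) = 279/((22 - 7) + I*sqrt(6)) = 279/(15 + I*sqrt(6))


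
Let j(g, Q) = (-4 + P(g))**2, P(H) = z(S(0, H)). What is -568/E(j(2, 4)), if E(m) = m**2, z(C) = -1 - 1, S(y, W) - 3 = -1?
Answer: -71/162 ≈ -0.43827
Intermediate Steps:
S(y, W) = 2 (S(y, W) = 3 - 1 = 2)
z(C) = -2
P(H) = -2
j(g, Q) = 36 (j(g, Q) = (-4 - 2)**2 = (-6)**2 = 36)
-568/E(j(2, 4)) = -568/(36**2) = -568/1296 = -568*1/1296 = -71/162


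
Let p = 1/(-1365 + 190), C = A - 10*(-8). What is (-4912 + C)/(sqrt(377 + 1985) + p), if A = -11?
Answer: -5690525/3261036249 - 6686366875*sqrt(2362)/3261036249 ≈ -99.651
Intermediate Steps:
C = 69 (C = -11 - 10*(-8) = -11 + 80 = 69)
p = -1/1175 (p = 1/(-1175) = -1/1175 ≈ -0.00085106)
(-4912 + C)/(sqrt(377 + 1985) + p) = (-4912 + 69)/(sqrt(377 + 1985) - 1/1175) = -4843/(sqrt(2362) - 1/1175) = -4843/(-1/1175 + sqrt(2362))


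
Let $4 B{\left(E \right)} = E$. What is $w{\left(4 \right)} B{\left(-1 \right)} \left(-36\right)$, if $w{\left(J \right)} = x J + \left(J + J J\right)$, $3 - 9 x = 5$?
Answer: $172$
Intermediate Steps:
$x = - \frac{2}{9}$ ($x = \frac{1}{3} - \frac{5}{9} = - \frac{2}{9} \approx -0.22222$)
$B{\left(E \right)} = \frac{E}{4}$
$w{\left(J \right)} = J^{2} + \frac{7 J}{9}$ ($w{\left(J \right)} = - \frac{2 J}{9} + \left(J + J J\right) = - \frac{2 J}{9} + \left(J + J^{2}\right) = J^{2} + \frac{7 J}{9}$)
$w{\left(4 \right)} B{\left(-1 \right)} \left(-36\right) = \frac{1}{9} \cdot 4 \left(7 + 9 \cdot 4\right) \frac{1}{4} \left(-1\right) \left(-36\right) = \frac{1}{9} \cdot 4 \left(7 + 36\right) \left(- \frac{1}{4}\right) \left(-36\right) = \frac{1}{9} \cdot 4 \cdot 43 \left(- \frac{1}{4}\right) \left(-36\right) = \frac{172}{9} \left(- \frac{1}{4}\right) \left(-36\right) = \left(- \frac{43}{9}\right) \left(-36\right) = 172$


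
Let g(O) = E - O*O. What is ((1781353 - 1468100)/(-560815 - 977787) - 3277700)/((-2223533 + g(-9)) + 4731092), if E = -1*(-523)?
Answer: -5043076088653/3858815354602 ≈ -1.3069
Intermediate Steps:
E = 523
g(O) = 523 - O² (g(O) = 523 - O*O = 523 - O²)
((1781353 - 1468100)/(-560815 - 977787) - 3277700)/((-2223533 + g(-9)) + 4731092) = ((1781353 - 1468100)/(-560815 - 977787) - 3277700)/((-2223533 + (523 - 1*(-9)²)) + 4731092) = (313253/(-1538602) - 3277700)/((-2223533 + (523 - 1*81)) + 4731092) = (313253*(-1/1538602) - 3277700)/((-2223533 + (523 - 81)) + 4731092) = (-313253/1538602 - 3277700)/((-2223533 + 442) + 4731092) = -5043076088653/(1538602*(-2223091 + 4731092)) = -5043076088653/1538602/2508001 = -5043076088653/1538602*1/2508001 = -5043076088653/3858815354602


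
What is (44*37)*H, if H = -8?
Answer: -13024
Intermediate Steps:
(44*37)*H = (44*37)*(-8) = 1628*(-8) = -13024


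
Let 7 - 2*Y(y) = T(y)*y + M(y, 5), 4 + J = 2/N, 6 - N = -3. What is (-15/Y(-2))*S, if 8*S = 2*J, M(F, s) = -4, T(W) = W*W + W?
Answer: 17/9 ≈ 1.8889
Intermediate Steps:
N = 9 (N = 6 - 1*(-3) = 6 + 3 = 9)
T(W) = W + W² (T(W) = W² + W = W + W²)
J = -34/9 (J = -4 + 2/9 = -34/9 ≈ -3.7778)
Y(y) = 11/2 - y²*(1 + y)/2 (Y(y) = 7/2 - ((y*(1 + y))*y - 4)/2 = 7/2 - (y²*(1 + y) - 4)/2 = 7/2 - (-4 + y²*(1 + y))/2 = 7/2 + (2 - y²*(1 + y)/2) = 11/2 - y²*(1 + y)/2)
S = -17/18 (S = (2*(-34/9))/8 = (⅛)*(-68/9) = -17/18 ≈ -0.94444)
(-15/Y(-2))*S = -15/(11/2 - ½*(-2)² - ½*(-2)³)*(-17/18) = -15/(11/2 - ½*4 - ½*(-8))*(-17/18) = -15/(11/2 - 2 + 4)*(-17/18) = -15/15/2*(-17/18) = -15*2/15*(-17/18) = -2*(-17/18) = 17/9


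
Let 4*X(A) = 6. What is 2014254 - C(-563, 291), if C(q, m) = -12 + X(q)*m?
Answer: 4027659/2 ≈ 2.0138e+6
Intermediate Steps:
X(A) = 3/2 (X(A) = (¼)*6 = 3/2)
C(q, m) = -12 + 3*m/2
2014254 - C(-563, 291) = 2014254 - (-12 + (3/2)*291) = 2014254 - (-12 + 873/2) = 2014254 - 1*849/2 = 2014254 - 849/2 = 4027659/2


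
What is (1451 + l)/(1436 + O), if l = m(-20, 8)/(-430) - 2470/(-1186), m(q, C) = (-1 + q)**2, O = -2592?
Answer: -370260027/294768440 ≈ -1.2561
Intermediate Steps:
l = 269537/254990 (l = (-1 - 20)**2/(-430) - 2470/(-1186) = (-21)**2*(-1/430) - 2470*(-1/1186) = 441*(-1/430) + 1235/593 = -441/430 + 1235/593 = 269537/254990 ≈ 1.0570)
(1451 + l)/(1436 + O) = (1451 + 269537/254990)/(1436 - 2592) = (370260027/254990)/(-1156) = (370260027/254990)*(-1/1156) = -370260027/294768440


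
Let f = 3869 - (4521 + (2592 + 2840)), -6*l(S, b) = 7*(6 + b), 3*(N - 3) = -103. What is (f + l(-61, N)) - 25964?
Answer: -288166/9 ≈ -32018.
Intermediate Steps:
N = -94/3 (N = 3 + (⅓)*(-103) = 3 - 103/3 = -94/3 ≈ -31.333)
l(S, b) = -7 - 7*b/6 (l(S, b) = -7*(6 + b)/6 = -(42 + 7*b)/6 = -7 - 7*b/6)
f = -6084 (f = 3869 - (4521 + 5432) = 3869 - 1*9953 = 3869 - 9953 = -6084)
(f + l(-61, N)) - 25964 = (-6084 + (-7 - 7/6*(-94/3))) - 25964 = (-6084 + (-7 + 329/9)) - 25964 = (-6084 + 266/9) - 25964 = -54490/9 - 25964 = -288166/9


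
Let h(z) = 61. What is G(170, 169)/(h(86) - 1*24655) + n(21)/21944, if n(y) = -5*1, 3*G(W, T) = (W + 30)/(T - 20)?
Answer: -29678195/120620879496 ≈ -0.00024605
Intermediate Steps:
G(W, T) = (30 + W)/(3*(-20 + T)) (G(W, T) = ((W + 30)/(T - 20))/3 = ((30 + W)/(-20 + T))/3 = (30 + W)/(3*(-20 + T)))
n(y) = -5
G(170, 169)/(h(86) - 1*24655) + n(21)/21944 = ((30 + 170)/(3*(-20 + 169)))/(61 - 1*24655) - 5/21944 = ((1/3)*200/149)/(61 - 24655) - 5*1/21944 = ((1/3)*(1/149)*200)/(-24594) - 5/21944 = (200/447)*(-1/24594) - 5/21944 = -100/5496759 - 5/21944 = -29678195/120620879496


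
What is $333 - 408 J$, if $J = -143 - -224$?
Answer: $-32715$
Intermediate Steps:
$J = 81$ ($J = -143 + 224 = 81$)
$333 - 408 J = 333 - 33048 = -32715$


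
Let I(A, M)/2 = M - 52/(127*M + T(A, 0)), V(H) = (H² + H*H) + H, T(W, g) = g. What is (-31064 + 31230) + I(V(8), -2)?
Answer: 20626/127 ≈ 162.41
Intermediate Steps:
V(H) = H + 2*H² (V(H) = (H² + H²) + H = 2*H² + H = H + 2*H²)
I(A, M) = 2*M - 104/(127*M) (I(A, M) = 2*(M - 52/(127*M + 0)) = 2*(M - 52*1/(127*M)) = 2*(M - 52/(127*M)) = 2*M - 104/(127*M))
(-31064 + 31230) + I(V(8), -2) = (-31064 + 31230) + (2*(-2) - 104/127/(-2)) = 166 + (-4 - 104/127*(-½)) = 166 + (-4 + 52/127) = 166 - 456/127 = 20626/127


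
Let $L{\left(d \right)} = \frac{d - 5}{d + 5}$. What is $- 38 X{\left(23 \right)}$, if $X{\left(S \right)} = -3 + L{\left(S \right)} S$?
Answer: $- \frac{3135}{7} \approx -447.86$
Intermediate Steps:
$L{\left(d \right)} = \frac{-5 + d}{5 + d}$
$X{\left(S \right)} = -3 + \frac{S \left(-5 + S\right)}{5 + S}$ ($X{\left(S \right)} = -3 + \frac{-5 + S}{5 + S} S = -3 + \frac{S \left(-5 + S\right)}{5 + S}$)
$- 38 X{\left(23 \right)} = - 38 \frac{-15 + 23^{2} - 184}{5 + 23} = - 38 \frac{-15 + 529 - 184}{28} = - 38 \cdot \frac{1}{28} \cdot 330 = \left(-38\right) \frac{165}{14} = - \frac{3135}{7}$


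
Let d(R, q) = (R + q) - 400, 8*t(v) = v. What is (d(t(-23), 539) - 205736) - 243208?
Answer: -3590463/8 ≈ -4.4881e+5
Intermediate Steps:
t(v) = v/8
d(R, q) = -400 + R + q
(d(t(-23), 539) - 205736) - 243208 = ((-400 + (1/8)*(-23) + 539) - 205736) - 243208 = ((-400 - 23/8 + 539) - 205736) - 243208 = (1089/8 - 205736) - 243208 = -1644799/8 - 243208 = -3590463/8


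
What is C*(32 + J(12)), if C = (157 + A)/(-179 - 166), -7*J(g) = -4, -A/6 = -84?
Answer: -50236/805 ≈ -62.405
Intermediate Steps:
A = 504 (A = -6*(-84) = 504)
J(g) = 4/7 (J(g) = -⅐*(-4) = 4/7)
C = -661/345 (C = (157 + 504)/(-179 - 166) = 661/(-345) = 661*(-1/345) = -661/345 ≈ -1.9159)
C*(32 + J(12)) = -661*(32 + 4/7)/345 = -661/345*228/7 = -50236/805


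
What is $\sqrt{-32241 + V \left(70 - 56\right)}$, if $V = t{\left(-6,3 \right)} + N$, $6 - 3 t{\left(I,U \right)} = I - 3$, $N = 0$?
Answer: $i \sqrt{32171} \approx 179.36 i$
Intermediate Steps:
$t{\left(I,U \right)} = 3 - \frac{I}{3}$ ($t{\left(I,U \right)} = 2 - \frac{I - 3}{3} = 2 - \frac{-3 + I}{3} = 2 - \left(-1 + \frac{I}{3}\right) = 3 - \frac{I}{3}$)
$V = 5$ ($V = \left(3 - -2\right) + 0 = \left(3 + 2\right) + 0 = 5 + 0 = 5$)
$\sqrt{-32241 + V \left(70 - 56\right)} = \sqrt{-32241 + 5 \left(70 - 56\right)} = \sqrt{-32241 + 5 \cdot 14} = \sqrt{-32241 + 70} = \sqrt{-32171} = i \sqrt{32171}$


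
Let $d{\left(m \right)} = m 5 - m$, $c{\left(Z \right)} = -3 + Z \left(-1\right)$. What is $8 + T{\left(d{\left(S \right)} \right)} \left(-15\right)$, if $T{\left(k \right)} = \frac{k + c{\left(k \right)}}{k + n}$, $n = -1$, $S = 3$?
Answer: $\frac{133}{11} \approx 12.091$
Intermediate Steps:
$c{\left(Z \right)} = -3 - Z$
$d{\left(m \right)} = 4 m$ ($d{\left(m \right)} = 5 m - m = 4 m$)
$T{\left(k \right)} = - \frac{3}{-1 + k}$ ($T{\left(k \right)} = \frac{k - \left(3 + k\right)}{k - 1} = - \frac{3}{-1 + k}$)
$8 + T{\left(d{\left(S \right)} \right)} \left(-15\right) = 8 + - \frac{3}{-1 + 4 \cdot 3} \left(-15\right) = 8 + - \frac{3}{-1 + 12} \left(-15\right) = 8 + - \frac{3}{11} \left(-15\right) = 8 + \left(-3\right) \frac{1}{11} \left(-15\right) = 8 - - \frac{45}{11} = 8 + \frac{45}{11} = \frac{133}{11}$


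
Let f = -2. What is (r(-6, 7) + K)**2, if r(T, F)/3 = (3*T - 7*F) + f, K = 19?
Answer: 35344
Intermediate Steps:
r(T, F) = -6 - 21*F + 9*T (r(T, F) = 3*((3*T - 7*F) - 2) = 3*((-7*F + 3*T) - 2) = 3*(-2 - 7*F + 3*T) = -6 - 21*F + 9*T)
(r(-6, 7) + K)**2 = ((-6 - 21*7 + 9*(-6)) + 19)**2 = ((-6 - 147 - 54) + 19)**2 = (-207 + 19)**2 = (-188)**2 = 35344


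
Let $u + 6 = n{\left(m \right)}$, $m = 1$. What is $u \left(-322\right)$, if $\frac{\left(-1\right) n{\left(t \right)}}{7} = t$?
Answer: $4186$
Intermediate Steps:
$n{\left(t \right)} = - 7 t$
$u = -13$ ($u = -6 - 7 = -13$)
$u \left(-322\right) = \left(-13\right) \left(-322\right) = 4186$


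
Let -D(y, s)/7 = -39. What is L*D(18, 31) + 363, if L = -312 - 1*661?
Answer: -265266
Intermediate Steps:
D(y, s) = 273 (D(y, s) = -7*(-39) = 273)
L = -973 (L = -312 - 661 = -973)
L*D(18, 31) + 363 = -973*273 + 363 = -265629 + 363 = -265266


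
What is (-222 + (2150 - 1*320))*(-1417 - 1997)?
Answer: -5489712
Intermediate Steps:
(-222 + (2150 - 1*320))*(-1417 - 1997) = (-222 + (2150 - 320))*(-3414) = (-222 + 1830)*(-3414) = 1608*(-3414) = -5489712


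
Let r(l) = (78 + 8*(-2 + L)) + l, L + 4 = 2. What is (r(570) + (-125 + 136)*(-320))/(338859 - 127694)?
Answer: -2904/211165 ≈ -0.013752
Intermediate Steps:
L = -2 (L = -4 + 2 = -2)
r(l) = 46 + l (r(l) = (78 + 8*(-2 - 2)) + l = (78 + 8*(-4)) + l = (78 - 32) + l = 46 + l)
(r(570) + (-125 + 136)*(-320))/(338859 - 127694) = ((46 + 570) + (-125 + 136)*(-320))/(338859 - 127694) = (616 + 11*(-320))/211165 = (616 - 3520)*(1/211165) = -2904*1/211165 = -2904/211165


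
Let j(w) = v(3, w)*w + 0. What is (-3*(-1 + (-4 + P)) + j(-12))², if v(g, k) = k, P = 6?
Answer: 19881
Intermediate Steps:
j(w) = w² (j(w) = w*w + 0 = w² + 0 = w²)
(-3*(-1 + (-4 + P)) + j(-12))² = (-3*(-1 + (-4 + 6)) + (-12)²)² = (-3*(-1 + 2) + 144)² = (-3*1 + 144)² = (-3 + 144)² = 141² = 19881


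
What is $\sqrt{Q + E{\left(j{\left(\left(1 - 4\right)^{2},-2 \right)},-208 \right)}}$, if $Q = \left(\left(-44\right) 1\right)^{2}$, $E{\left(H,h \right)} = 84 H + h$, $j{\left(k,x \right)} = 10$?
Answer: $2 \sqrt{642} \approx 50.675$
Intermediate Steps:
$E{\left(H,h \right)} = h + 84 H$
$Q = 1936$ ($Q = \left(-44\right)^{2} = 1936$)
$\sqrt{Q + E{\left(j{\left(\left(1 - 4\right)^{2},-2 \right)},-208 \right)}} = \sqrt{1936 + \left(-208 + 84 \cdot 10\right)} = \sqrt{1936 + \left(-208 + 840\right)} = \sqrt{1936 + 632} = \sqrt{2568} = 2 \sqrt{642}$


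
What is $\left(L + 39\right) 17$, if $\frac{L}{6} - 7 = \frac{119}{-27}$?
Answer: $\frac{8347}{9} \approx 927.44$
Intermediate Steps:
$L = \frac{140}{9}$ ($L = 42 + 6 \frac{119}{-27} = 42 + 6 \cdot 119 \left(- \frac{1}{27}\right) = 42 + 6 \left(- \frac{119}{27}\right) = 42 - \frac{238}{9} = \frac{140}{9} \approx 15.556$)
$\left(L + 39\right) 17 = \left(\frac{140}{9} + 39\right) 17 = \frac{491}{9} \cdot 17 = \frac{8347}{9}$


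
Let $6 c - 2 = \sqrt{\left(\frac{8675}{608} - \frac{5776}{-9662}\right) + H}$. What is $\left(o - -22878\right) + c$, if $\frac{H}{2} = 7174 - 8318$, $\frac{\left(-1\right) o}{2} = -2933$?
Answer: $\frac{86233}{3} + \frac{i \sqrt{1225705989352910}}{4405872} \approx 28744.0 + 7.9462 i$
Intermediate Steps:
$o = 5866$ ($o = \left(-2\right) \left(-2933\right) = 5866$)
$H = -2288$ ($H = 2 \left(7174 - 8318\right) = 2 \left(-1144\right) = -2288$)
$c = \frac{1}{3} + \frac{i \sqrt{1225705989352910}}{4405872}$ ($c = \frac{1}{3} + \frac{\sqrt{\left(\frac{8675}{608} - \frac{5776}{-9662}\right) - 2288}}{6} = \frac{1}{3} + \frac{\sqrt{\left(8675 \cdot \frac{1}{608} - - \frac{2888}{4831}\right) - 2288}}{6} = \frac{1}{3} + \frac{\sqrt{\left(\frac{8675}{608} + \frac{2888}{4831}\right) - 2288}}{6} = \frac{1}{3} + \frac{\sqrt{\frac{43664829}{2937248} - 2288}}{6} = \frac{1}{3} + \frac{\sqrt{- \frac{6676758595}{2937248}}}{6} = \frac{1}{3} + \frac{\frac{1}{734312} i \sqrt{1225705989352910}}{6} = \frac{1}{3} + \frac{i \sqrt{1225705989352910}}{4405872} \approx 0.33333 + 7.9462 i$)
$\left(o - -22878\right) + c = \left(5866 - -22878\right) + \left(\frac{1}{3} + \frac{i \sqrt{1225705989352910}}{4405872}\right) = \left(5866 + 22878\right) + \left(\frac{1}{3} + \frac{i \sqrt{1225705989352910}}{4405872}\right) = 28744 + \left(\frac{1}{3} + \frac{i \sqrt{1225705989352910}}{4405872}\right) = \frac{86233}{3} + \frac{i \sqrt{1225705989352910}}{4405872}$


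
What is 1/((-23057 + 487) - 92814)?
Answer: -1/115384 ≈ -8.6667e-6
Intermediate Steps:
1/((-23057 + 487) - 92814) = 1/(-22570 - 92814) = 1/(-115384) = -1/115384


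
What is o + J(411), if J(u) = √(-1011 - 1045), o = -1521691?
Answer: -1521691 + 2*I*√514 ≈ -1.5217e+6 + 45.343*I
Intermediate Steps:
J(u) = 2*I*√514 (J(u) = √(-2056) = 2*I*√514)
o + J(411) = -1521691 + 2*I*√514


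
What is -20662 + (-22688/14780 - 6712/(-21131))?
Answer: -1613364281982/78079045 ≈ -20663.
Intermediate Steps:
-20662 + (-22688/14780 - 6712/(-21131)) = -20662 + (-22688*1/14780 - 6712*(-1/21131)) = -20662 + (-5672/3695 + 6712/21131) = -20662 - 95054192/78079045 = -1613364281982/78079045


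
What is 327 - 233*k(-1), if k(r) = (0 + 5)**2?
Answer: -5498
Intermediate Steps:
k(r) = 25 (k(r) = 5**2 = 25)
327 - 233*k(-1) = 327 - 233*25 = 327 - 5825 = -5498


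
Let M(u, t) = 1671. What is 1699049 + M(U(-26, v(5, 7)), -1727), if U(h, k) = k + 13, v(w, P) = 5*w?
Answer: 1700720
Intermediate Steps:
U(h, k) = 13 + k
1699049 + M(U(-26, v(5, 7)), -1727) = 1699049 + 1671 = 1700720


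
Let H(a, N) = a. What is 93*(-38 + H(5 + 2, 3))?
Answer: -2883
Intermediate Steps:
93*(-38 + H(5 + 2, 3)) = 93*(-38 + (5 + 2)) = 93*(-38 + 7) = 93*(-31) = -2883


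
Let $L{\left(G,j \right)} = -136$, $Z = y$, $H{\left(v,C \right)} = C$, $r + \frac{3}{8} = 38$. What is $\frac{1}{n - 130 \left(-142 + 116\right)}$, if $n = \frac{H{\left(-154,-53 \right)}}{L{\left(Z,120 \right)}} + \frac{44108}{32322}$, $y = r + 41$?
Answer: $\frac{2197896}{7432744357} \approx 0.0002957$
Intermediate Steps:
$r = \frac{301}{8}$ ($r = - \frac{3}{8} + 38 = \frac{301}{8} \approx 37.625$)
$y = \frac{629}{8}$ ($y = \frac{301}{8} + 41 = \frac{629}{8} \approx 78.625$)
$Z = \frac{629}{8} \approx 78.625$
$n = \frac{3855877}{2197896}$ ($n = - \frac{53}{-136} + \frac{44108}{32322} = \left(-53\right) \left(- \frac{1}{136}\right) + 44108 \cdot \frac{1}{32322} = \frac{53}{136} + \frac{22054}{16161} = \frac{3855877}{2197896} \approx 1.7543$)
$\frac{1}{n - 130 \left(-142 + 116\right)} = \frac{1}{\frac{3855877}{2197896} - 130 \left(-142 + 116\right)} = \frac{1}{\frac{3855877}{2197896} - -3380} = \frac{1}{\frac{3855877}{2197896} + 3380} = \frac{1}{\frac{7432744357}{2197896}} = \frac{2197896}{7432744357}$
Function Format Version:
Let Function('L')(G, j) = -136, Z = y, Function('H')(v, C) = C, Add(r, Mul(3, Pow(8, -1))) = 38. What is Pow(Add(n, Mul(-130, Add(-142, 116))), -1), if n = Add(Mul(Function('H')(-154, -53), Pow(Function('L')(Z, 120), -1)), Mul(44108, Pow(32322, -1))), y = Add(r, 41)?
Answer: Rational(2197896, 7432744357) ≈ 0.00029570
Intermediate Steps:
r = Rational(301, 8) (r = Add(Rational(-3, 8), 38) = Rational(301, 8) ≈ 37.625)
y = Rational(629, 8) (y = Add(Rational(301, 8), 41) = Rational(629, 8) ≈ 78.625)
Z = Rational(629, 8) ≈ 78.625
n = Rational(3855877, 2197896) (n = Add(Mul(-53, Pow(-136, -1)), Mul(44108, Pow(32322, -1))) = Add(Mul(-53, Rational(-1, 136)), Mul(44108, Rational(1, 32322))) = Add(Rational(53, 136), Rational(22054, 16161)) = Rational(3855877, 2197896) ≈ 1.7543)
Pow(Add(n, Mul(-130, Add(-142, 116))), -1) = Pow(Add(Rational(3855877, 2197896), Mul(-130, Add(-142, 116))), -1) = Pow(Add(Rational(3855877, 2197896), Mul(-130, -26)), -1) = Pow(Add(Rational(3855877, 2197896), 3380), -1) = Pow(Rational(7432744357, 2197896), -1) = Rational(2197896, 7432744357)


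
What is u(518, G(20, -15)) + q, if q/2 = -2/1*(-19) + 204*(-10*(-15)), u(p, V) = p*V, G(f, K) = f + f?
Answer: 81996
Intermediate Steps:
G(f, K) = 2*f
u(p, V) = V*p
q = 61276 (q = 2*(-2/1*(-19) + 204*(-10*(-15))) = 2*(-2*1*(-19) + 204*150) = 2*(-2*(-19) + 30600) = 2*(38 + 30600) = 2*30638 = 61276)
u(518, G(20, -15)) + q = (2*20)*518 + 61276 = 40*518 + 61276 = 20720 + 61276 = 81996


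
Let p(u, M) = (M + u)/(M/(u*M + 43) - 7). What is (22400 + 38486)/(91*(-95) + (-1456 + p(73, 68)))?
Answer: -1064926583/177024534 ≈ -6.0157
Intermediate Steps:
p(u, M) = (M + u)/(-7 + M/(43 + M*u)) (p(u, M) = (M + u)/(M/(M*u + 43) - 7) = (M + u)/(M/(43 + M*u) - 7) = (M + u)/(-7 + M/(43 + M*u)))
(22400 + 38486)/(91*(-95) + (-1456 + p(73, 68))) = (22400 + 38486)/(91*(-95) + (-1456 + (-43*68 - 43*73 - 1*68*73² - 1*73*68²)/(301 - 1*68 + 7*68*73))) = 60886/(-8645 + (-1456 + (-2924 - 3139 - 1*68*5329 - 1*73*4624)/(301 - 68 + 34748))) = 60886/(-8645 + (-1456 + (-2924 - 3139 - 362372 - 337552)/34981)) = 60886/(-8645 + (-1456 + (1/34981)*(-705987))) = 60886/(-8645 + (-1456 - 705987/34981)) = 60886/(-8645 - 51638323/34981) = 60886/(-354049068/34981) = 60886*(-34981/354049068) = -1064926583/177024534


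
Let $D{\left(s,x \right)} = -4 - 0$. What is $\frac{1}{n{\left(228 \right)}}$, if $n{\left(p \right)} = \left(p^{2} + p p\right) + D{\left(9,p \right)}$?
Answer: $\frac{1}{103964} \approx 9.6187 \cdot 10^{-6}$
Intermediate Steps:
$D{\left(s,x \right)} = -4$ ($D{\left(s,x \right)} = -4 + 0 = -4$)
$n{\left(p \right)} = -4 + 2 p^{2}$ ($n{\left(p \right)} = \left(p^{2} + p p\right) - 4 = \left(p^{2} + p^{2}\right) - 4 = 2 p^{2} - 4 = -4 + 2 p^{2}$)
$\frac{1}{n{\left(228 \right)}} = \frac{1}{-4 + 2 \cdot 228^{2}} = \frac{1}{-4 + 2 \cdot 51984} = \frac{1}{-4 + 103968} = \frac{1}{103964}$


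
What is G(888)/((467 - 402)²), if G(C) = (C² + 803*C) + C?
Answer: 1502496/4225 ≈ 355.62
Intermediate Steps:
G(C) = C² + 804*C
G(888)/((467 - 402)²) = (888*(804 + 888))/((467 - 402)²) = (888*1692)/(65²) = 1502496/4225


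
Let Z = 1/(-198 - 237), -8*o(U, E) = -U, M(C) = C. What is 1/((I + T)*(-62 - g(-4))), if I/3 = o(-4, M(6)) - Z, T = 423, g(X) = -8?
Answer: -145/3300399 ≈ -4.3934e-5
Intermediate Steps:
o(U, E) = U/8 (o(U, E) = -(-1)*U/8 = U/8)
Z = -1/435 (Z = 1/(-435) = -1/435 ≈ -0.0022989)
I = -433/290 (I = 3*((⅛)*(-4) - 1*(-1/435)) = 3*(-½ + 1/435) = 3*(-433/870) = -433/290 ≈ -1.4931)
1/((I + T)*(-62 - g(-4))) = 1/((-433/290 + 423)*(-62 - 1*(-8))) = 1/(122237*(-62 + 8)/290) = 1/((122237/290)*(-54)) = 1/(-3300399/145) = -145/3300399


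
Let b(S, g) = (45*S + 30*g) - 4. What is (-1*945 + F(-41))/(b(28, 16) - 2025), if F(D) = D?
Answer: 58/17 ≈ 3.4118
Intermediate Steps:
b(S, g) = -4 + 30*g + 45*S (b(S, g) = (30*g + 45*S) - 4 = -4 + 30*g + 45*S)
(-1*945 + F(-41))/(b(28, 16) - 2025) = (-1*945 - 41)/((-4 + 30*16 + 45*28) - 2025) = (-945 - 41)/((-4 + 480 + 1260) - 2025) = -986/(1736 - 2025) = -986/(-289) = -986*(-1/289) = 58/17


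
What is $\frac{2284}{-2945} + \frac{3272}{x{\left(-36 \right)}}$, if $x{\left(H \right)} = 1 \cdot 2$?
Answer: $\frac{4815736}{2945} \approx 1635.2$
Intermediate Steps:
$x{\left(H \right)} = 2$
$\frac{2284}{-2945} + \frac{3272}{x{\left(-36 \right)}} = \frac{2284}{-2945} + \frac{3272}{2} = 2284 \left(- \frac{1}{2945}\right) + 3272 \cdot \frac{1}{2} = - \frac{2284}{2945} + 1636 = \frac{4815736}{2945}$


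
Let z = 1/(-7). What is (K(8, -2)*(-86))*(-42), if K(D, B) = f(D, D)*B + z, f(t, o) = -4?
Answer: 28380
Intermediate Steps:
z = -1/7 ≈ -0.14286
K(D, B) = -1/7 - 4*B (K(D, B) = -4*B - 1/7 = -1/7 - 4*B)
(K(8, -2)*(-86))*(-42) = ((-1/7 - 4*(-2))*(-86))*(-42) = ((-1/7 + 8)*(-86))*(-42) = ((55/7)*(-86))*(-42) = -4730/7*(-42) = 28380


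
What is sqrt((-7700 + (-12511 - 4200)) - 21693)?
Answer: 2*I*sqrt(11526) ≈ 214.72*I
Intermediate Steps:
sqrt((-7700 + (-12511 - 4200)) - 21693) = sqrt((-7700 - 16711) - 21693) = sqrt(-24411 - 21693) = sqrt(-46104) = 2*I*sqrt(11526)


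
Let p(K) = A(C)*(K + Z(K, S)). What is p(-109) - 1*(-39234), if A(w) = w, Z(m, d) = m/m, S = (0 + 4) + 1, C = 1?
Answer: 39126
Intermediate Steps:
S = 5 (S = 4 + 1 = 5)
Z(m, d) = 1
p(K) = 1 + K (p(K) = 1*(K + 1) = 1*(1 + K) = 1 + K)
p(-109) - 1*(-39234) = (1 - 109) - 1*(-39234) = -108 + 39234 = 39126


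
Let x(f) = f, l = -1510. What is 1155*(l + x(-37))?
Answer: -1786785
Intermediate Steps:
1155*(l + x(-37)) = 1155*(-1510 - 37) = 1155*(-1547) = -1786785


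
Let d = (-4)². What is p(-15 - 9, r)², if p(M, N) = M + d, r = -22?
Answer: 64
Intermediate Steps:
d = 16
p(M, N) = 16 + M (p(M, N) = M + 16 = 16 + M)
p(-15 - 9, r)² = (16 + (-15 - 9))² = (16 - 24)² = (-8)² = 64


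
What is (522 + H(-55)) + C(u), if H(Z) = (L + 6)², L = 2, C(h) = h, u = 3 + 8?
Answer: 597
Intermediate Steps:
u = 11
H(Z) = 64 (H(Z) = (2 + 6)² = 8² = 64)
(522 + H(-55)) + C(u) = (522 + 64) + 11 = 586 + 11 = 597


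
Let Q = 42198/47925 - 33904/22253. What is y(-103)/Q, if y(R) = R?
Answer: 36615642525/228605702 ≈ 160.17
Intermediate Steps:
Q = -228605702/355491675 (Q = 42198*(1/47925) - 33904*1/22253 = 14066/15975 - 33904/22253 = -228605702/355491675 ≈ -0.64307)
y(-103)/Q = -103/(-228605702/355491675) = -103*(-355491675/228605702) = 36615642525/228605702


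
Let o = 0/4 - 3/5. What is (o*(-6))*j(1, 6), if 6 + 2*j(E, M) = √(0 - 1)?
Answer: -54/5 + 9*I/5 ≈ -10.8 + 1.8*I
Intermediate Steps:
j(E, M) = -3 + I/2 (j(E, M) = -3 + √(0 - 1)/2 = -3 + √(-1)/2 = -3 + I/2)
o = -⅗ (o = 0*(¼) - 3*⅕ = 0 - ⅗ = -⅗ ≈ -0.60000)
(o*(-6))*j(1, 6) = (-⅗*(-6))*(-3 + I/2) = 18*(-3 + I/2)/5 = -54/5 + 9*I/5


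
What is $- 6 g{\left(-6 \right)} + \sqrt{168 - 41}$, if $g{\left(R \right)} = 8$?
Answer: $-48 + \sqrt{127} \approx -36.731$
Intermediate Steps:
$- 6 g{\left(-6 \right)} + \sqrt{168 - 41} = \left(-6\right) 8 + \sqrt{168 - 41} = -48 + \sqrt{127}$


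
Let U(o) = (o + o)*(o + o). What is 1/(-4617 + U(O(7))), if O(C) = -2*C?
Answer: -1/3833 ≈ -0.00026089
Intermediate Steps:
U(o) = 4*o**2 (U(o) = (2*o)*(2*o) = 4*o**2)
1/(-4617 + U(O(7))) = 1/(-4617 + 4*(-2*7)**2) = 1/(-4617 + 4*(-14)**2) = 1/(-4617 + 4*196) = 1/(-4617 + 784) = 1/(-3833) = -1/3833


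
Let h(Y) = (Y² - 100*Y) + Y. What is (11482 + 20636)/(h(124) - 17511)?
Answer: -32118/14411 ≈ -2.2287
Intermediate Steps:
h(Y) = Y² - 99*Y
(11482 + 20636)/(h(124) - 17511) = (11482 + 20636)/(124*(-99 + 124) - 17511) = 32118/(124*25 - 17511) = 32118/(3100 - 17511) = 32118/(-14411) = 32118*(-1/14411) = -32118/14411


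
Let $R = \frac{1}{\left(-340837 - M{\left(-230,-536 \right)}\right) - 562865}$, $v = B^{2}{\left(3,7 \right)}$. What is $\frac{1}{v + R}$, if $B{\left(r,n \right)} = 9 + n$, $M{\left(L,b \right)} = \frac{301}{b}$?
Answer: $\frac{484383971}{124002296040} \approx 0.0039063$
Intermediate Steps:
$v = 256$ ($v = \left(9 + 7\right)^{2} = 16^{2} = 256$)
$R = - \frac{536}{484383971}$ ($R = \frac{1}{\left(-340837 - \frac{301}{-536}\right) - 562865} = \frac{1}{\left(-340837 - 301 \left(- \frac{1}{536}\right)\right) - 562865} = \frac{1}{\left(-340837 - - \frac{301}{536}\right) - 562865} = \frac{1}{\left(-340837 + \frac{301}{536}\right) - 562865} = \frac{1}{- \frac{182688331}{536} - 562865} = \frac{1}{- \frac{484383971}{536}} = - \frac{536}{484383971} \approx -1.1066 \cdot 10^{-6}$)
$\frac{1}{v + R} = \frac{1}{256 - \frac{536}{484383971}} = \frac{1}{\frac{124002296040}{484383971}} = \frac{484383971}{124002296040}$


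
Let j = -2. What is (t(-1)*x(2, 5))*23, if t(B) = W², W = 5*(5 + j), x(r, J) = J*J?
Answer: 129375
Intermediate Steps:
x(r, J) = J²
W = 15 (W = 5*(5 - 2) = 5*3 = 15)
t(B) = 225 (t(B) = 15² = 225)
(t(-1)*x(2, 5))*23 = (225*5²)*23 = (225*25)*23 = 5625*23 = 129375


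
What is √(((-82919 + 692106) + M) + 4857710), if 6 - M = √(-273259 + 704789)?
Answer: √(5466903 - √431530) ≈ 2338.0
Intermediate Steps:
M = 6 - √431530 (M = 6 - √(-273259 + 704789) = 6 - √431530 ≈ -650.91)
√(((-82919 + 692106) + M) + 4857710) = √(((-82919 + 692106) + (6 - √431530)) + 4857710) = √((609187 + (6 - √431530)) + 4857710) = √((609193 - √431530) + 4857710) = √(5466903 - √431530)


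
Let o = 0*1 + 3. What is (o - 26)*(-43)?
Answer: 989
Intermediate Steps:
o = 3 (o = 0 + 3 = 3)
(o - 26)*(-43) = (3 - 26)*(-43) = -23*(-43) = 989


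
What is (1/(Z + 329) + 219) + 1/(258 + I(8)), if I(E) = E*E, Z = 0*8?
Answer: 3314439/15134 ≈ 219.01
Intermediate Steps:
Z = 0
I(E) = E**2
(1/(Z + 329) + 219) + 1/(258 + I(8)) = (1/(0 + 329) + 219) + 1/(258 + 8**2) = (1/329 + 219) + 1/(258 + 64) = (1/329 + 219) + 1/322 = 72052/329 + 1/322 = 3314439/15134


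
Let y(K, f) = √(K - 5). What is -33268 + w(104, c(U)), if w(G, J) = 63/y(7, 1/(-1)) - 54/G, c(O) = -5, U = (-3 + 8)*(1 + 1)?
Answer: -1729963/52 + 63*√2/2 ≈ -33224.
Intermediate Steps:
U = 10 (U = 5*2 = 10)
y(K, f) = √(-5 + K)
w(G, J) = -54/G + 63*√2/2 (w(G, J) = 63/(√(-5 + 7)) - 54/G = 63/(√2) - 54/G = 63*(√2/2) - 54/G = 63*√2/2 - 54/G = -54/G + 63*√2/2)
-33268 + w(104, c(U)) = -33268 + (-54/104 + 63*√2/2) = -33268 + (-54*1/104 + 63*√2/2) = -33268 + (-27/52 + 63*√2/2) = -1729963/52 + 63*√2/2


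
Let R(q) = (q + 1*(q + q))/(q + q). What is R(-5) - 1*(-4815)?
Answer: 9633/2 ≈ 4816.5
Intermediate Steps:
R(q) = 3/2 (R(q) = (q + 1*(2*q))/((2*q)) = (q + 2*q)*(1/(2*q)) = (3*q)*(1/(2*q)) = 3/2)
R(-5) - 1*(-4815) = 3/2 - 1*(-4815) = 3/2 + 4815 = 9633/2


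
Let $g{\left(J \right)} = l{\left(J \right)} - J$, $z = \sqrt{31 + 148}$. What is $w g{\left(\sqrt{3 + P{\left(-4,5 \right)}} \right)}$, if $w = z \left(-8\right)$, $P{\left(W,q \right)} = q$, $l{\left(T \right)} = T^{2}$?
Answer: $16 \sqrt{179} \left(-4 + \sqrt{2}\right) \approx -553.53$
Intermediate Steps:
$z = \sqrt{179} \approx 13.379$
$g{\left(J \right)} = J^{2} - J$
$w = - 8 \sqrt{179}$ ($w = \sqrt{179} \left(-8\right) = - 8 \sqrt{179} \approx -107.03$)
$w g{\left(\sqrt{3 + P{\left(-4,5 \right)}} \right)} = - 8 \sqrt{179} \sqrt{3 + 5} \left(-1 + \sqrt{3 + 5}\right) = - 8 \sqrt{179} \sqrt{8} \left(-1 + \sqrt{8}\right) = - 8 \sqrt{179} \cdot 2 \sqrt{2} \left(-1 + 2 \sqrt{2}\right) = - 16 \sqrt{358} \left(-1 + 2 \sqrt{2}\right)$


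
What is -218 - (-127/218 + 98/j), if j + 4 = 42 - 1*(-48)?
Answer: -2048753/9374 ≈ -218.56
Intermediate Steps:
j = 86 (j = -4 + (42 - 1*(-48)) = -4 + (42 + 48) = -4 + 90 = 86)
-218 - (-127/218 + 98/j) = -218 - (-127/218 + 98/86) = -218 - (-127*1/218 + 98*(1/86)) = -218 - (-127/218 + 49/43) = -218 - 1*5221/9374 = -218 - 5221/9374 = -2048753/9374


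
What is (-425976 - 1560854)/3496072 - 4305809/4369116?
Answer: -1483381814033/954671507022 ≈ -1.5538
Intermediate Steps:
(-425976 - 1560854)/3496072 - 4305809/4369116 = -1986830*1/3496072 - 4305809*1/4369116 = -993415/1748036 - 4305809/4369116 = -1483381814033/954671507022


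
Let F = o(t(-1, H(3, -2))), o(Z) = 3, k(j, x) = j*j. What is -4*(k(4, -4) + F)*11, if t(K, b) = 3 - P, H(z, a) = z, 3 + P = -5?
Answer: -836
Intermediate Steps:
P = -8 (P = -3 - 5 = -8)
k(j, x) = j**2
t(K, b) = 11 (t(K, b) = 3 - 1*(-8) = 3 + 8 = 11)
F = 3
-4*(k(4, -4) + F)*11 = -4*(4**2 + 3)*11 = -4*(16 + 3)*11 = -4*19*11 = -76*11 = -836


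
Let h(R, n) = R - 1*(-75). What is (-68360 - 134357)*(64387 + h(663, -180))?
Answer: -13201944625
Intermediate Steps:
h(R, n) = 75 + R (h(R, n) = R + 75 = 75 + R)
(-68360 - 134357)*(64387 + h(663, -180)) = (-68360 - 134357)*(64387 + (75 + 663)) = -202717*(64387 + 738) = -202717*65125 = -13201944625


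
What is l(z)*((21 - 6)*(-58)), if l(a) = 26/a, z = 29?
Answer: -780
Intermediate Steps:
l(z)*((21 - 6)*(-58)) = (26/29)*((21 - 6)*(-58)) = (26*(1/29))*(15*(-58)) = (26/29)*(-870) = -780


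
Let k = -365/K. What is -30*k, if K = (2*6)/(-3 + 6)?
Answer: 5475/2 ≈ 2737.5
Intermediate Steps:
K = 4 (K = 12/3 = 12*(⅓) = 4)
k = -365/4 ≈ -91.250
-30*k = -30*(-365/4) = 5475/2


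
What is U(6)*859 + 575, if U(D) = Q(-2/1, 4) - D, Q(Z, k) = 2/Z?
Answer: -5438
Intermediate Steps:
U(D) = -1 - D (U(D) = 2/((-2/1)) - D = 2/((-2*1)) - D = 2/(-2) - D = 2*(-½) - D = -1 - D)
U(6)*859 + 575 = (-1 - 1*6)*859 + 575 = (-1 - 6)*859 + 575 = -7*859 + 575 = -6013 + 575 = -5438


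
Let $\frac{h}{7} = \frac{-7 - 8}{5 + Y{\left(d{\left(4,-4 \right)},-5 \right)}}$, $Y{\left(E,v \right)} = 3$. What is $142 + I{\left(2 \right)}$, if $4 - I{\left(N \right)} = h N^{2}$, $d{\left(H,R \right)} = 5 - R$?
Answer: $\frac{397}{2} \approx 198.5$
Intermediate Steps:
$h = - \frac{105}{8}$ ($h = 7 \frac{-7 - 8}{5 + 3} = 7 \left(- \frac{15}{8}\right) = - \frac{105}{8} \approx -13.125$)
$I{\left(N \right)} = 4 + \frac{105 N^{2}}{8}$ ($I{\left(N \right)} = 4 - - \frac{105 N^{2}}{8} = 4 + \frac{105 N^{2}}{8}$)
$142 + I{\left(2 \right)} = 142 + \left(4 + \frac{105 \cdot 2^{2}}{8}\right) = 142 + \left(4 + \frac{105}{8} \cdot 4\right) = 142 + \left(4 + \frac{105}{2}\right) = 142 + \frac{113}{2} = \frac{397}{2}$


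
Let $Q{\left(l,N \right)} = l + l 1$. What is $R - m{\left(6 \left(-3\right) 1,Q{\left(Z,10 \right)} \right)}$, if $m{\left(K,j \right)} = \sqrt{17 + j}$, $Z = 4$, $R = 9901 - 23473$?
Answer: $-13577$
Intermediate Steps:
$R = -13572$
$Q{\left(l,N \right)} = 2 l$ ($Q{\left(l,N \right)} = l + l = 2 l$)
$R - m{\left(6 \left(-3\right) 1,Q{\left(Z,10 \right)} \right)} = -13572 - \sqrt{17 + 2 \cdot 4} = -13572 - \sqrt{17 + 8} = -13572 - \sqrt{25} = -13572 - 5 = -13577$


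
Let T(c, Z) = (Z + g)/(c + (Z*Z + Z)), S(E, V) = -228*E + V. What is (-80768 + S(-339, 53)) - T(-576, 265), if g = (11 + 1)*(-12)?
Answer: -239315743/69914 ≈ -3423.0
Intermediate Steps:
S(E, V) = V - 228*E
g = -144 (g = 12*(-12) = -144)
T(c, Z) = (-144 + Z)/(Z + c + Z²) (T(c, Z) = (Z - 144)/(c + (Z*Z + Z)) = (-144 + Z)/(c + (Z² + Z)) = (-144 + Z)/(c + (Z + Z²)) = (-144 + Z)/(Z + c + Z²))
(-80768 + S(-339, 53)) - T(-576, 265) = (-80768 + (53 - 228*(-339))) - (-144 + 265)/(265 - 576 + 265²) = (-80768 + (53 + 77292)) - 121/(265 - 576 + 70225) = (-80768 + 77345) - 121/69914 = -3423 - 121/69914 = -239315743/69914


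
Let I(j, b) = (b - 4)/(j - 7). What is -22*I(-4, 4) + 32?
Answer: 32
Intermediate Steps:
I(j, b) = (-4 + b)/(-7 + j)
-22*I(-4, 4) + 32 = -22*(-4 + 4)/(-7 - 4) + 32 = -22*0/(-11) + 32 = -(-2)*0 + 32 = -22*0 + 32 = 0 + 32 = 32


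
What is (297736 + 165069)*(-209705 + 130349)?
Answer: -36726353580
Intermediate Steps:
(297736 + 165069)*(-209705 + 130349) = 462805*(-79356) = -36726353580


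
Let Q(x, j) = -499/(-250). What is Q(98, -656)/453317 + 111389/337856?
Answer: 6311900209197/19144483544000 ≈ 0.32970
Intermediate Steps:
Q(x, j) = 499/250 (Q(x, j) = -499*(-1/250) = 499/250)
Q(98, -656)/453317 + 111389/337856 = (499/250)/453317 + 111389/337856 = (499/250)*(1/453317) + 111389*(1/337856) = 499/113329250 + 111389/337856 = 6311900209197/19144483544000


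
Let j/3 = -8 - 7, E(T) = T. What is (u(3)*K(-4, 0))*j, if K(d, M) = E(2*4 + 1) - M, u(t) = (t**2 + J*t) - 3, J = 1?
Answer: -3645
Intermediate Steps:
u(t) = -3 + t + t**2 (u(t) = (t**2 + 1*t) - 3 = (t**2 + t) - 3 = (t + t**2) - 3 = -3 + t + t**2)
j = -45 (j = 3*(-8 - 7) = 3*(-15) = -45)
K(d, M) = 9 - M (K(d, M) = (2*4 + 1) - M = (8 + 1) - M = 9 - M)
(u(3)*K(-4, 0))*j = ((-3 + 3 + 3**2)*(9 - 1*0))*(-45) = ((-3 + 3 + 9)*(9 + 0))*(-45) = (9*9)*(-45) = 81*(-45) = -3645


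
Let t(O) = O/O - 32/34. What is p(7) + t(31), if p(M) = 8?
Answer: 137/17 ≈ 8.0588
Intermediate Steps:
t(O) = 1/17 (t(O) = 1 - 32*1/34 = 1 - 16/17 = 1/17)
p(7) + t(31) = 8 + 1/17 = 137/17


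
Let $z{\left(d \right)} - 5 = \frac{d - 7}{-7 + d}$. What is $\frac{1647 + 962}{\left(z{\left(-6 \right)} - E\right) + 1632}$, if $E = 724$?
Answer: $\frac{2609}{914} \approx 2.8545$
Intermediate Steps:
$z{\left(d \right)} = 6$ ($z{\left(d \right)} = 5 + \frac{d - 7}{-7 + d} = 5 + \frac{-7 + d}{-7 + d} = 5 + 1 = 6$)
$\frac{1647 + 962}{\left(z{\left(-6 \right)} - E\right) + 1632} = \frac{1647 + 962}{\left(6 - 724\right) + 1632} = \frac{2609}{\left(6 - 724\right) + 1632} = \frac{2609}{-718 + 1632} = \frac{2609}{914}$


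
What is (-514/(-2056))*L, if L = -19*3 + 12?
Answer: -45/4 ≈ -11.250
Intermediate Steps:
L = -45 (L = -57 + 12 = -45)
(-514/(-2056))*L = -514/(-2056)*(-45) = -514*(-1/2056)*(-45) = (¼)*(-45) = -45/4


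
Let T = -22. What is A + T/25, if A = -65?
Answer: -1647/25 ≈ -65.880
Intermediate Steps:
A + T/25 = -65 - 22/25 = -1647/25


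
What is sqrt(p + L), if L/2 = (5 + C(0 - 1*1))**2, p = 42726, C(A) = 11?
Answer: sqrt(43238) ≈ 207.94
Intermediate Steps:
L = 512 (L = 2*(5 + 11)**2 = 2*16**2 = 2*256 = 512)
sqrt(p + L) = sqrt(42726 + 512) = sqrt(43238)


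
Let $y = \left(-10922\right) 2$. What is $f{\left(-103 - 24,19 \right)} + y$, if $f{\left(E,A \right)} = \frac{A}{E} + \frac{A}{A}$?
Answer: $- \frac{2774080}{127} \approx -21843.0$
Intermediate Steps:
$f{\left(E,A \right)} = 1 + \frac{A}{E}$ ($f{\left(E,A \right)} = \frac{A}{E} + 1 = 1 + \frac{A}{E}$)
$y = -21844$
$f{\left(-103 - 24,19 \right)} + y = \frac{19 - 127}{-103 - 24} - 21844 = \frac{19 - 127}{-127} - 21844 = \left(- \frac{1}{127}\right) \left(-108\right) - 21844 = \frac{108}{127} - 21844 = - \frac{2774080}{127}$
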